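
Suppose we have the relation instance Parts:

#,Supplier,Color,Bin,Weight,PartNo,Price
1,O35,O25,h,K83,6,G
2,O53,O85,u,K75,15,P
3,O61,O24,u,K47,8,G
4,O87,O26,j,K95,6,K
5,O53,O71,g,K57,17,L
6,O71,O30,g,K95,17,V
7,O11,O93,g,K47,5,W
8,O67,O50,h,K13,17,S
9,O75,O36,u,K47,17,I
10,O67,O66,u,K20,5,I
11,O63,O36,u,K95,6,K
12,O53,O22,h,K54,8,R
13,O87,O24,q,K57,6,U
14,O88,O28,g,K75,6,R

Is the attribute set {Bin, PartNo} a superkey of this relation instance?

No

Rows 5 and 6 have the same {Bin, PartNo} value (Bin=g, PartNo=17) but are distinct tuples, so {Bin, PartNo} does not determine every attribute — not a superkey.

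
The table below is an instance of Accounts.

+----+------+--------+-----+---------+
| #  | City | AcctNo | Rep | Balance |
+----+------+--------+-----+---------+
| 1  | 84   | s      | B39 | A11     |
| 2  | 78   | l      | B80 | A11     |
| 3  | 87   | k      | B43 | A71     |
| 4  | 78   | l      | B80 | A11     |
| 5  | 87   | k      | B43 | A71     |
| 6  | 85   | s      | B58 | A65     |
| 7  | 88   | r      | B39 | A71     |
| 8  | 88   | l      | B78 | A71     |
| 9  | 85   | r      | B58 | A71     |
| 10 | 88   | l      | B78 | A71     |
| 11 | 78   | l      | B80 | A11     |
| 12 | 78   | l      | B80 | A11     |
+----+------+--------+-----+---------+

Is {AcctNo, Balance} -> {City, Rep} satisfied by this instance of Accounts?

No

(AcctNo=s, Balance=A11): row 1 → {City,Rep} = (84, B39) ✓
(AcctNo=l, Balance=A11): rows 2, 4, 11, 12 → {City,Rep} = (78, B80), (78, B80), (78, B80), (78, B80) ✓
(AcctNo=k, Balance=A71): rows 3, 5 → {City,Rep} = (87, B43), (87, B43) ✓
(AcctNo=s, Balance=A65): row 6 → {City,Rep} = (85, B58) ✓
(AcctNo=r, Balance=A71): rows 7, 9 → {City,Rep} takes values {(88, B39), (85, B58)} — violation
(AcctNo=l, Balance=A71): rows 8, 10 → {City,Rep} = (88, B78), (88, B78) ✓
Two rows agree on {AcctNo, Balance} but differ on {City, Rep}, so {AcctNo, Balance} -> {City, Rep} does not hold.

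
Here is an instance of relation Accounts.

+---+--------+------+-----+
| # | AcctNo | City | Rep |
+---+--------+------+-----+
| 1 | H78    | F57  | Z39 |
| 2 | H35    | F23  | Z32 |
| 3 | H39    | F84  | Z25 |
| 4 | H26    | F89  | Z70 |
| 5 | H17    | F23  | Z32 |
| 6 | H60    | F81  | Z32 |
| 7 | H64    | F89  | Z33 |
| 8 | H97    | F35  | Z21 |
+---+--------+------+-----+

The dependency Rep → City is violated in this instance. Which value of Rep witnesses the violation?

Z32

Rep=Z39: row 1 → City = F57 ✓
Rep=Z32: rows 2, 5, 6 → City takes values {F23, F81} — violation
Rep=Z25: row 3 → City = F84 ✓
Rep=Z70: row 4 → City = F89 ✓
Rep=Z33: row 7 → City = F89 ✓
Rep=Z21: row 8 → City = F35 ✓
The only Rep value with inconsistent City is Rep=Z32.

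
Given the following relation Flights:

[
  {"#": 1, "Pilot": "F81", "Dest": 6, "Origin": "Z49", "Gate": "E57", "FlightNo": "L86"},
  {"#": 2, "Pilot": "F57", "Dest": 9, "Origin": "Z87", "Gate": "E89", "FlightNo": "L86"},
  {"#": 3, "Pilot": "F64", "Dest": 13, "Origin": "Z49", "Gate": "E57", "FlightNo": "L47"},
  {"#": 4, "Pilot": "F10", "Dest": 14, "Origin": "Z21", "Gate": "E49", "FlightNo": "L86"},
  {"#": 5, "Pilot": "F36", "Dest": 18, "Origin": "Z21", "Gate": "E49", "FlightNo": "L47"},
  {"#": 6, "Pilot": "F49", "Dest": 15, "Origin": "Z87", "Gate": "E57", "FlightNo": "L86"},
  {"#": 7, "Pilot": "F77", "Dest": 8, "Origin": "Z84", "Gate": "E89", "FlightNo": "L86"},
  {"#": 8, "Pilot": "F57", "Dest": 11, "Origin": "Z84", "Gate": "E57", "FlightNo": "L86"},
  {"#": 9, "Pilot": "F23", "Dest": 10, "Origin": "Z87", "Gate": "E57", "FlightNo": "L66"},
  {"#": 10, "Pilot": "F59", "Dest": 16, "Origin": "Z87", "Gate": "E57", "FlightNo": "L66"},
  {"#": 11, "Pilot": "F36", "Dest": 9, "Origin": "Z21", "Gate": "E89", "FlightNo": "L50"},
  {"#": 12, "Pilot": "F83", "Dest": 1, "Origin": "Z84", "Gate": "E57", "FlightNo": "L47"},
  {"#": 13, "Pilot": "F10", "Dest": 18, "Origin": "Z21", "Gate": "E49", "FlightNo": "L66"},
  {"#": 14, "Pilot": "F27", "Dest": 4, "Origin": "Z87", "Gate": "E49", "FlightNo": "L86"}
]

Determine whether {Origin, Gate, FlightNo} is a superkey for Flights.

No

Rows 9 and 10 have the same {Origin, Gate, FlightNo} value (Origin=Z87, Gate=E57, FlightNo=L66) but are distinct tuples, so {Origin, Gate, FlightNo} does not determine every attribute — not a superkey.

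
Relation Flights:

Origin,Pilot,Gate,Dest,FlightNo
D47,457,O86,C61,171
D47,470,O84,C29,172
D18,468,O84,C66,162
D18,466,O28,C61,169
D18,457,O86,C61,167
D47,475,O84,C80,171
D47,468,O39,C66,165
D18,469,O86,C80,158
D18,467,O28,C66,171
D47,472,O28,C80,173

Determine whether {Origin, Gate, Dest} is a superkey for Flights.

Yes

All 10 rows have distinct {Origin, Gate, Dest} values, so {Origin, Gate, Dest} → (all attributes) holds and {Origin, Gate, Dest} is a superkey.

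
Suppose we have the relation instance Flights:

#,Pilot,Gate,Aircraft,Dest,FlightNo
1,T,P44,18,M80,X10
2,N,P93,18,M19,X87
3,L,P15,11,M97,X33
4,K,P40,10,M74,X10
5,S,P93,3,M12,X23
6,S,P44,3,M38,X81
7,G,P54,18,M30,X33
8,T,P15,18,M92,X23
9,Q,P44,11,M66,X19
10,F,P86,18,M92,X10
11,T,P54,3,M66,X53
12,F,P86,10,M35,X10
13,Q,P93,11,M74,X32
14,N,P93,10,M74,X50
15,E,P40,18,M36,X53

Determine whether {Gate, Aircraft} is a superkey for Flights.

Yes

All 15 rows have distinct {Gate, Aircraft} values, so {Gate, Aircraft} → (all attributes) holds and {Gate, Aircraft} is a superkey.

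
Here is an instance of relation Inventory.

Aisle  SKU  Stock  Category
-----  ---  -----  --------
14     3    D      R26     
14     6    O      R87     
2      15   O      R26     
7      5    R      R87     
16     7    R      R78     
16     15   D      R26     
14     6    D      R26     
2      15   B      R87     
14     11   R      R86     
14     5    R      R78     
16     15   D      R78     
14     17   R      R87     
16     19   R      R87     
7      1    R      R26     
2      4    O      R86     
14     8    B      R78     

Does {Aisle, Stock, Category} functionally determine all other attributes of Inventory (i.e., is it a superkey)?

No

Two distinct rows share (Aisle=14, Stock=D, Category=R26), so {Aisle, Stock, Category} does not determine every attribute — not a superkey.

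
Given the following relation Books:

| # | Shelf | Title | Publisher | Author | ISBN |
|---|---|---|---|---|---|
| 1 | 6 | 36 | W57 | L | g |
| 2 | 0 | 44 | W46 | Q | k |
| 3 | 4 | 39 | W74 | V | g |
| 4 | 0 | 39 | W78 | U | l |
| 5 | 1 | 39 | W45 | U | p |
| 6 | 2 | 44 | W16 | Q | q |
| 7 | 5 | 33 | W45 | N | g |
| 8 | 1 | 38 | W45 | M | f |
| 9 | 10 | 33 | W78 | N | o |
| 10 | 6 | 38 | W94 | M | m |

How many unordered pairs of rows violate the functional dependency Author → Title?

0

Author=Q: all 2 rows agree on Title — 0 pairs.
Author=U: all 2 rows agree on Title — 0 pairs.
Author=N: all 2 rows agree on Title — 0 pairs.
Author=M: all 2 rows agree on Title — 0 pairs.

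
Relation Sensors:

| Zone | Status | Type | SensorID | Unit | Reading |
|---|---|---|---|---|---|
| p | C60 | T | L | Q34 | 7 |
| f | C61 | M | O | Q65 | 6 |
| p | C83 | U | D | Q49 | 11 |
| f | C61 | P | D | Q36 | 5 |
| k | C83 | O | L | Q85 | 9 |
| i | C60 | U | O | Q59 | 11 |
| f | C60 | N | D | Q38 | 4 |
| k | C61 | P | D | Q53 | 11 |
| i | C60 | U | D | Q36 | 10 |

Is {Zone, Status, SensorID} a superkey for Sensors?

All 9 rows have distinct {Zone, Status, SensorID} values, so {Zone, Status, SensorID} → (all attributes) holds and {Zone, Status, SensorID} is a superkey.

Yes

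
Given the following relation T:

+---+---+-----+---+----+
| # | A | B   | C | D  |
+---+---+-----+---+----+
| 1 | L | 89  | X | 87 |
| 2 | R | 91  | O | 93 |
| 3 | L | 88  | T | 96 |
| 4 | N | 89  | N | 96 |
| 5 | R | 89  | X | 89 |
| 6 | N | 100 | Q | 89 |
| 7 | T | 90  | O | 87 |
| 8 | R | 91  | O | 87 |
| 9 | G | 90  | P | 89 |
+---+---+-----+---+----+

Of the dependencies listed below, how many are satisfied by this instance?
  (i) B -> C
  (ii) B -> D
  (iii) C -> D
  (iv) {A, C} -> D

(i) B -> C: B=89: rows 1, 4, 5 → C takes values {X, N} — violation; B=90: rows 7, 9 → C takes values {O, P} — violation — fails.
(ii) B -> D: B=89: rows 1, 4, 5 → D takes values {87, 96, 89} — violation; B=91: rows 2, 8 → D takes values {93, 87} — violation; B=90: rows 7, 9 → D takes values {87, 89} — violation — fails.
(iii) C -> D: C=X: rows 1, 5 → D takes values {87, 89} — violation; C=O: rows 2, 7, 8 → D takes values {93, 87} — violation — fails.
(iv) {A, C} -> D: (A=R, C=O): rows 2, 8 → D takes values {93, 87} — violation — fails.
None of the 4 dependencies hold.

0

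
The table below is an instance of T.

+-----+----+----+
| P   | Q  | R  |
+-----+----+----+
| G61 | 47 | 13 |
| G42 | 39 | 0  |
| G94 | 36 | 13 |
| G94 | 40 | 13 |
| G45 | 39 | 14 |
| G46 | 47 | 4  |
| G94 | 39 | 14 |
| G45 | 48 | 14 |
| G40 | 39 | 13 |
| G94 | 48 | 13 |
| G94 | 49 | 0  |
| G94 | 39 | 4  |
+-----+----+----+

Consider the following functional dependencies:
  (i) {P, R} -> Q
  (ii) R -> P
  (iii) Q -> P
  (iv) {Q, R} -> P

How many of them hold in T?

0

(i) {P, R} -> Q: (P=G94, R=13): 3 rows → Q takes values {36, 40, 48} — violation; (P=G45, R=14): 2 rows → Q takes values {39, 48} — violation — fails.
(ii) R -> P: R=13: 5 rows → P takes values {G61, G94, G40} — violation; R=0: 2 rows → P takes values {G42, G94} — violation; R=14: 3 rows → P takes values {G45, G94} — violation; R=4: 2 rows → P takes values {G46, G94} — violation — fails.
(iii) Q -> P: Q=47: 2 rows → P takes values {G61, G46} — violation; Q=39: 5 rows → P takes values {G42, G45, G94, G40} — violation; Q=48: 2 rows → P takes values {G45, G94} — violation — fails.
(iv) {Q, R} -> P: (Q=39, R=14): 2 rows → P takes values {G45, G94} — violation — fails.
None of the 4 dependencies hold.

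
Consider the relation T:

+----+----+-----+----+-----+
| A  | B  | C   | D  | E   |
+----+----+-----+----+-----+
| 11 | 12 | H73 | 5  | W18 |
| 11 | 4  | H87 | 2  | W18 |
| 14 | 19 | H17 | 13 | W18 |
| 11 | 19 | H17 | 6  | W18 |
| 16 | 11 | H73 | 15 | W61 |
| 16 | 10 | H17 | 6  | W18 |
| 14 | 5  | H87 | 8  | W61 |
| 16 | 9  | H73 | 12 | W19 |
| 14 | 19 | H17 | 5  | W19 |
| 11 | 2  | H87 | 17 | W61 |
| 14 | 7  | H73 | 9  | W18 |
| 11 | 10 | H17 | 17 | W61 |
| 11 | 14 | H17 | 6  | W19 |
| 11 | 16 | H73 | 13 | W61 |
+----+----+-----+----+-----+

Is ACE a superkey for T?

Yes

All 14 rows have distinct ACE values, so ACE → (all attributes) holds and ACE is a superkey.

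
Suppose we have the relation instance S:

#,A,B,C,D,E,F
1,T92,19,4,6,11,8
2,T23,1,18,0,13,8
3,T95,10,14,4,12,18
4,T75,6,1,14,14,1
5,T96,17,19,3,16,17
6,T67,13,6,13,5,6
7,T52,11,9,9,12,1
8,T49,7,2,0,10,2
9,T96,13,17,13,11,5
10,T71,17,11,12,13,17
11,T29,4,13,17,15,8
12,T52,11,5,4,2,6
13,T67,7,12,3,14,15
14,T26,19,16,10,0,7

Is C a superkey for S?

All 14 rows have distinct C values, so C → (all attributes) holds and C is a superkey.

Yes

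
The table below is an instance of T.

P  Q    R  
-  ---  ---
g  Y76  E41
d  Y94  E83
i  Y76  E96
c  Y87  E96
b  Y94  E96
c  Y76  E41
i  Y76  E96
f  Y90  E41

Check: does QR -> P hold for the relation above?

No

(Q=Y76, R=E41): 2 rows → P takes values {g, c} — violation
(Q=Y94, R=E83): 1 row → P = d ✓
(Q=Y76, R=E96): 2 rows → P = i, i ✓
(Q=Y87, R=E96): 1 row → P = c ✓
(Q=Y94, R=E96): 1 row → P = b ✓
(Q=Y90, R=E41): 1 row → P = f ✓
Two rows agree on QR but differ on P, so QR -> P does not hold.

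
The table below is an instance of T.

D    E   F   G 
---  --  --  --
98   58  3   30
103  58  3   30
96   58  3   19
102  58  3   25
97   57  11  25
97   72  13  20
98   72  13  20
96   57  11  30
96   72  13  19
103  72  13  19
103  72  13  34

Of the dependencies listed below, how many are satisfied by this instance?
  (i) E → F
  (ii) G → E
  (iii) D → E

(i) E → F: every LHS value maps to a single RHS value — holds.
(ii) G → E: G=30: 3 rows → E takes values {58, 57} — violation; G=19: 3 rows → E takes values {58, 72} — violation; G=25: 2 rows → E takes values {58, 57} — violation — fails.
(iii) D → E: D=98: 2 rows → E takes values {58, 72} — violation; D=103: 3 rows → E takes values {58, 72} — violation; D=96: 3 rows → E takes values {58, 57, 72} — violation; D=97: 2 rows → E takes values {57, 72} — violation — fails.
1 of the 3 dependencies holds.

1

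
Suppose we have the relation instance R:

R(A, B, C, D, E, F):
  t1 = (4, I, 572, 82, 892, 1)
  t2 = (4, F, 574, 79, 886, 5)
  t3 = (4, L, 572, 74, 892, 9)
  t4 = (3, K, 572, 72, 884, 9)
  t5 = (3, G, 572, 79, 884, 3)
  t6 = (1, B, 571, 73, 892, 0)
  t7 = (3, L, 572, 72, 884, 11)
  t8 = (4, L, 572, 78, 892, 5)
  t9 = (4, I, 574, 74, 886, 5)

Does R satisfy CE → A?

Yes

(C=572, E=892): rows 1, 3, 8 → A = 4, 4, 4 ✓
(C=574, E=886): rows 2, 9 → A = 4, 4 ✓
(C=572, E=884): rows 4, 5, 7 → A = 3, 3, 3 ✓
(C=571, E=892): row 6 → A = 1 ✓
Every CE value is associated with a single A value, so CE → A holds.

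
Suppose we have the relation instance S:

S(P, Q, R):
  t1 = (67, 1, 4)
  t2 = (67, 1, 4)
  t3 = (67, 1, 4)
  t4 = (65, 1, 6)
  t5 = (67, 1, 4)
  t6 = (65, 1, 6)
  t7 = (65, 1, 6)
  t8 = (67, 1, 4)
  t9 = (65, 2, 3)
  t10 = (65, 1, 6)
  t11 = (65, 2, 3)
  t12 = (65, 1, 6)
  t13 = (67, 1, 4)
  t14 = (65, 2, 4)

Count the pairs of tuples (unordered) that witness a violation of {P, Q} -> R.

(P=67, Q=1): all 6 rows agree on R — 0 pairs.
(P=65, Q=1): all 5 rows agree on R — 0 pairs.
(P=65, Q=2): violating pairs (9,14), (11,14) — 2 pairs.

2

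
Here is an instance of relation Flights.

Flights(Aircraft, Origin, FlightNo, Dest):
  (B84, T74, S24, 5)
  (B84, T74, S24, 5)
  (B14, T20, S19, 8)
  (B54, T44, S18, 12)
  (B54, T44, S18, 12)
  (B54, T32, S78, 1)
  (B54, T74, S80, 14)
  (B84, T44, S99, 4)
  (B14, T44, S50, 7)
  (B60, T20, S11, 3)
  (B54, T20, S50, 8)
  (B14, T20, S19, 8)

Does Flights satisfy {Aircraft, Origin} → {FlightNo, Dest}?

(Aircraft=B84, Origin=T74): 2 rows → {FlightNo,Dest} = (S24, 5), (S24, 5) ✓
(Aircraft=B14, Origin=T20): 2 rows → {FlightNo,Dest} = (S19, 8), (S19, 8) ✓
(Aircraft=B54, Origin=T44): 2 rows → {FlightNo,Dest} = (S18, 12), (S18, 12) ✓
(Aircraft=B54, Origin=T32): 1 row → {FlightNo,Dest} = (S78, 1) ✓
(Aircraft=B54, Origin=T74): 1 row → {FlightNo,Dest} = (S80, 14) ✓
(Aircraft=B84, Origin=T44): 1 row → {FlightNo,Dest} = (S99, 4) ✓
(Aircraft=B14, Origin=T44): 1 row → {FlightNo,Dest} = (S50, 7) ✓
(Aircraft=B60, Origin=T20): 1 row → {FlightNo,Dest} = (S11, 3) ✓
(Aircraft=B54, Origin=T20): 1 row → {FlightNo,Dest} = (S50, 8) ✓
Every {Aircraft, Origin} value is associated with a single {FlightNo, Dest} value, so {Aircraft, Origin} → {FlightNo, Dest} holds.

Yes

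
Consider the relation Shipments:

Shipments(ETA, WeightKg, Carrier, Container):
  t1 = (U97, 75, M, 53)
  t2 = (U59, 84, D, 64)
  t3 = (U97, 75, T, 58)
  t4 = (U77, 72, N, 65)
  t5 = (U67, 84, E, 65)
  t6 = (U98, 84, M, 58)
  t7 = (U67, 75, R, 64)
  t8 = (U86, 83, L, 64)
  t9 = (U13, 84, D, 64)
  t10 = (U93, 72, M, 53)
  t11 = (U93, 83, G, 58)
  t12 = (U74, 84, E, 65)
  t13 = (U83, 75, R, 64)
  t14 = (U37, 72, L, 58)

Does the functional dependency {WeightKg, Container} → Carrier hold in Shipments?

(WeightKg=75, Container=53): row 1 → Carrier = M ✓
(WeightKg=84, Container=64): rows 2, 9 → Carrier = D, D ✓
(WeightKg=75, Container=58): row 3 → Carrier = T ✓
(WeightKg=72, Container=65): row 4 → Carrier = N ✓
(WeightKg=84, Container=65): rows 5, 12 → Carrier = E, E ✓
(WeightKg=84, Container=58): row 6 → Carrier = M ✓
(WeightKg=75, Container=64): rows 7, 13 → Carrier = R, R ✓
(WeightKg=83, Container=64): row 8 → Carrier = L ✓
(WeightKg=72, Container=53): row 10 → Carrier = M ✓
(WeightKg=83, Container=58): row 11 → Carrier = G ✓
(WeightKg=72, Container=58): row 14 → Carrier = L ✓
Every {WeightKg, Container} value is associated with a single Carrier value, so {WeightKg, Container} → Carrier holds.

Yes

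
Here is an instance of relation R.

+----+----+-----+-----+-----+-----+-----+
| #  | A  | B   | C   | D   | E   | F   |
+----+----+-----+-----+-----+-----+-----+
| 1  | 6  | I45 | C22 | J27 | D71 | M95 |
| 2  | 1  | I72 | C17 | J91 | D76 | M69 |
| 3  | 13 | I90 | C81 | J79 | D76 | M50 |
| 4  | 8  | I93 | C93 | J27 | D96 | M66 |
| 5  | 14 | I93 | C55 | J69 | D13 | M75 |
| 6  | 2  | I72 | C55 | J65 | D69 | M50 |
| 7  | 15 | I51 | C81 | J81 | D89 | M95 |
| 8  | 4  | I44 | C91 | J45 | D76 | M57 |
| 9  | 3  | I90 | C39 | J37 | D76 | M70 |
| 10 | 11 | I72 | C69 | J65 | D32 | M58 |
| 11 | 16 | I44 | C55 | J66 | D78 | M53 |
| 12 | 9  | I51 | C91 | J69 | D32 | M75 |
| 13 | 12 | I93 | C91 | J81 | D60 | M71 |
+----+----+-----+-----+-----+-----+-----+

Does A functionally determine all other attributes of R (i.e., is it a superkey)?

Yes

All 13 rows have distinct A values, so A → (all attributes) holds and A is a superkey.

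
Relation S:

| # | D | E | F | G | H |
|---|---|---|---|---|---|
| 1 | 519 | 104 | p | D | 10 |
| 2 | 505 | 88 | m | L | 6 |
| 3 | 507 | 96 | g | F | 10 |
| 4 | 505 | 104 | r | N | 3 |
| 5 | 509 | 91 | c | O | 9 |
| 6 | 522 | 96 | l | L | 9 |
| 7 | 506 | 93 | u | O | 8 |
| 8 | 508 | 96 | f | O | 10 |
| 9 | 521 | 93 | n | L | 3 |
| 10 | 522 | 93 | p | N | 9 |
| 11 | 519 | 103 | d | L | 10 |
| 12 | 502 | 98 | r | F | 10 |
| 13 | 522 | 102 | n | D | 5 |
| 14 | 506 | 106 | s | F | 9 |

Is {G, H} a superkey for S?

Rows 3 and 12 have the same {G, H} value (G=F, H=10) but are distinct tuples, so {G, H} does not determine every attribute — not a superkey.

No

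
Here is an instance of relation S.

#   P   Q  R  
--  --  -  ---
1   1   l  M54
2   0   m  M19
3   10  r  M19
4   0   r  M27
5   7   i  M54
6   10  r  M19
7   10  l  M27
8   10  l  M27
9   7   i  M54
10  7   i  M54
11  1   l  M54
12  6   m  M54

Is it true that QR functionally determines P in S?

Yes

(Q=l, R=M54): rows 1, 11 → P = 1, 1 ✓
(Q=m, R=M19): row 2 → P = 0 ✓
(Q=r, R=M19): rows 3, 6 → P = 10, 10 ✓
(Q=r, R=M27): row 4 → P = 0 ✓
(Q=i, R=M54): rows 5, 9, 10 → P = 7, 7, 7 ✓
(Q=l, R=M27): rows 7, 8 → P = 10, 10 ✓
(Q=m, R=M54): row 12 → P = 6 ✓
Every QR value is associated with a single P value, so QR -> P holds.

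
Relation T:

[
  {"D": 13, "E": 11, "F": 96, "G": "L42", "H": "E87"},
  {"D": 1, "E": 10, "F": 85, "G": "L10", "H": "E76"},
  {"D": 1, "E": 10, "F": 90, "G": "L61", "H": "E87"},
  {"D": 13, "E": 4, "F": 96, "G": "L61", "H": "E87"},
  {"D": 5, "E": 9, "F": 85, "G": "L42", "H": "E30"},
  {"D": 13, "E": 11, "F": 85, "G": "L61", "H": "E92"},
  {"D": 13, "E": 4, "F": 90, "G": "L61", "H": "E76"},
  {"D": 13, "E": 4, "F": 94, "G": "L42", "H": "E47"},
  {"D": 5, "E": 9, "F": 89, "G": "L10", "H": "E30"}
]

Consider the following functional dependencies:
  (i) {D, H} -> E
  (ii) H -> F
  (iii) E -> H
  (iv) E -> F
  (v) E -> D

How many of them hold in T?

1

(i) {D, H} -> E: (D=13, H=E87): 2 rows → E takes values {11, 4} — violation — fails.
(ii) H -> F: H=E87: 3 rows → F takes values {96, 90} — violation; H=E76: 2 rows → F takes values {85, 90} — violation; H=E30: 2 rows → F takes values {85, 89} — violation — fails.
(iii) E -> H: E=11: 2 rows → H takes values {E87, E92} — violation; E=10: 2 rows → H takes values {E76, E87} — violation; E=4: 3 rows → H takes values {E87, E76, E47} — violation — fails.
(iv) E -> F: E=11: 2 rows → F takes values {96, 85} — violation; E=10: 2 rows → F takes values {85, 90} — violation; E=4: 3 rows → F takes values {96, 90, 94} — violation; E=9: 2 rows → F takes values {85, 89} — violation — fails.
(v) E -> D: every LHS value maps to a single RHS value — holds.
1 of the 5 dependencies holds.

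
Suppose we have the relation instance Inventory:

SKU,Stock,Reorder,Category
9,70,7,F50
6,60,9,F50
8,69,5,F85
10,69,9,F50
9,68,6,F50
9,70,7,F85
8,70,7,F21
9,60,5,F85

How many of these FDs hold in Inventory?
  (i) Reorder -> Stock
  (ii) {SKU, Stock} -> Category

0

(i) Reorder -> Stock: Reorder=9: 2 rows → Stock takes values {60, 69} — violation; Reorder=5: 2 rows → Stock takes values {69, 60} — violation — fails.
(ii) {SKU, Stock} -> Category: (SKU=9, Stock=70): 2 rows → Category takes values {F50, F85} — violation — fails.
None of the 2 dependencies hold.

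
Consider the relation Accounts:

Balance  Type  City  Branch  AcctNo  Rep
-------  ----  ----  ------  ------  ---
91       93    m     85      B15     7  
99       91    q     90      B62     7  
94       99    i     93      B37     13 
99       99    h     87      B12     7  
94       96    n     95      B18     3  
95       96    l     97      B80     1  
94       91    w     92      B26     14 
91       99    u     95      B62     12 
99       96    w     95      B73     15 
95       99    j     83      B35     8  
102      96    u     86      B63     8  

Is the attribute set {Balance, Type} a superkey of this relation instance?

All 11 rows have distinct {Balance, Type} values, so {Balance, Type} → (all attributes) holds and {Balance, Type} is a superkey.

Yes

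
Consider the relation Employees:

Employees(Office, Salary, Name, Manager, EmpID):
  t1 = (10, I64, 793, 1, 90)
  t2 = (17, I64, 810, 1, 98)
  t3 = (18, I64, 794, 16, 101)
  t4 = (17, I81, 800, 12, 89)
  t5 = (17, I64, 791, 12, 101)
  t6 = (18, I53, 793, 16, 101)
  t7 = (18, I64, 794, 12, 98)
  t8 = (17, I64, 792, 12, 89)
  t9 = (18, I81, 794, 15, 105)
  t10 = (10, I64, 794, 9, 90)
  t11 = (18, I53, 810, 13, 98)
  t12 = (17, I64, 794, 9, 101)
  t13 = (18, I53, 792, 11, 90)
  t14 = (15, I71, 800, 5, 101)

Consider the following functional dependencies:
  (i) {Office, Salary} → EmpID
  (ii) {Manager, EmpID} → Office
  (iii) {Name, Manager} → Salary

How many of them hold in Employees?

2

(i) {Office, Salary} → EmpID: (Office=17, Salary=I64): rows 2, 5, 8, 12 → EmpID takes values {98, 101, 89} — violation; (Office=18, Salary=I64): rows 3, 7 → EmpID takes values {101, 98} — violation; (Office=18, Salary=I53): rows 6, 11, 13 → EmpID takes values {101, 98, 90} — violation — fails.
(ii) {Manager, EmpID} → Office: every LHS value maps to a single RHS value — holds.
(iii) {Name, Manager} → Salary: every LHS value maps to a single RHS value — holds.
2 of the 3 dependencies hold.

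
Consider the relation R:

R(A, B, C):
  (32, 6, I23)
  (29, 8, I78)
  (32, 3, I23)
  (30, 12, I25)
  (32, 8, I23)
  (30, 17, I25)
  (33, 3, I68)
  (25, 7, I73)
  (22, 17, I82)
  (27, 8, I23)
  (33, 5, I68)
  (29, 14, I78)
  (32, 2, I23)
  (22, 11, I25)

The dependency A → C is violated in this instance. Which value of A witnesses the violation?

A=32: 4 rows → C = I23, I23, I23, I23 ✓
A=29: 2 rows → C = I78, I78 ✓
A=30: 2 rows → C = I25, I25 ✓
A=33: 2 rows → C = I68, I68 ✓
A=25: 1 row → C = I73 ✓
A=22: 2 rows → C takes values {I82, I25} — violation
A=27: 1 row → C = I23 ✓
The only A value with inconsistent C is A=22.

22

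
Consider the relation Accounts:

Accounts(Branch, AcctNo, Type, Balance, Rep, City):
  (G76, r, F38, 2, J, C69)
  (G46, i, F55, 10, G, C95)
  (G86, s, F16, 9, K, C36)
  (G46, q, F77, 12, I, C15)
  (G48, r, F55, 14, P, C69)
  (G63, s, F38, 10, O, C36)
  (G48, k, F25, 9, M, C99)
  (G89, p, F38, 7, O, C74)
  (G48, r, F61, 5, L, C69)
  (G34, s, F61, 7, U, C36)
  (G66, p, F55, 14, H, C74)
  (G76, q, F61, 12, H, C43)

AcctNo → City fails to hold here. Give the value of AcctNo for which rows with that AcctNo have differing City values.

AcctNo=r: 3 rows → City = C69, C69, C69 ✓
AcctNo=i: 1 row → City = C95 ✓
AcctNo=s: 3 rows → City = C36, C36, C36 ✓
AcctNo=q: 2 rows → City takes values {C15, C43} — violation
AcctNo=k: 1 row → City = C99 ✓
AcctNo=p: 2 rows → City = C74, C74 ✓
The only AcctNo value with inconsistent City is AcctNo=q.

q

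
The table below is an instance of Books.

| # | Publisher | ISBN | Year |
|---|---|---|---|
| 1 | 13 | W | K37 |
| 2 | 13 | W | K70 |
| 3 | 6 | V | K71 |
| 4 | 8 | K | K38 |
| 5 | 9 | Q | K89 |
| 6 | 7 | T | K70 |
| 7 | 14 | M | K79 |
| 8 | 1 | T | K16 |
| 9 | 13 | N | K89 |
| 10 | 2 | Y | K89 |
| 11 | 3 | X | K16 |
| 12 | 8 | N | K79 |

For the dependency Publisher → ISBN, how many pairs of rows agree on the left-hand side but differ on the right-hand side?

Publisher=13: violating pairs (1,9), (2,9) — 2 pairs.
Publisher=8: violating pairs (4,12) — 1 pair.

3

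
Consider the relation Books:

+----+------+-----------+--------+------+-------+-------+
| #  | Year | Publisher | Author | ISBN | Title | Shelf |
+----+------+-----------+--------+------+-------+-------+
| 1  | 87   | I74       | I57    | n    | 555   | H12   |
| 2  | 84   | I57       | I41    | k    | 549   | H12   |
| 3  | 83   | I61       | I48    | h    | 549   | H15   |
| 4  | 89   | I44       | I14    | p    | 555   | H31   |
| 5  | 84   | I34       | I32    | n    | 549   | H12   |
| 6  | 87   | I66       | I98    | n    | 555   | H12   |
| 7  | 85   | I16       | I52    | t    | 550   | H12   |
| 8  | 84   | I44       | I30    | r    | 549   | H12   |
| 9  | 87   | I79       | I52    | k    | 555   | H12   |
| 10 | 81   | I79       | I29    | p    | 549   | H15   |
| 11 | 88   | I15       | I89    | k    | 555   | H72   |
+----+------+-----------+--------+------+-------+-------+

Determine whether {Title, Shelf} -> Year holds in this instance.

No

(Title=555, Shelf=H12): rows 1, 6, 9 → Year = 87, 87, 87 ✓
(Title=549, Shelf=H12): rows 2, 5, 8 → Year = 84, 84, 84 ✓
(Title=549, Shelf=H15): rows 3, 10 → Year takes values {83, 81} — violation
(Title=555, Shelf=H31): row 4 → Year = 89 ✓
(Title=550, Shelf=H12): row 7 → Year = 85 ✓
(Title=555, Shelf=H72): row 11 → Year = 88 ✓
Two rows agree on {Title, Shelf} but differ on Year, so {Title, Shelf} -> Year does not hold.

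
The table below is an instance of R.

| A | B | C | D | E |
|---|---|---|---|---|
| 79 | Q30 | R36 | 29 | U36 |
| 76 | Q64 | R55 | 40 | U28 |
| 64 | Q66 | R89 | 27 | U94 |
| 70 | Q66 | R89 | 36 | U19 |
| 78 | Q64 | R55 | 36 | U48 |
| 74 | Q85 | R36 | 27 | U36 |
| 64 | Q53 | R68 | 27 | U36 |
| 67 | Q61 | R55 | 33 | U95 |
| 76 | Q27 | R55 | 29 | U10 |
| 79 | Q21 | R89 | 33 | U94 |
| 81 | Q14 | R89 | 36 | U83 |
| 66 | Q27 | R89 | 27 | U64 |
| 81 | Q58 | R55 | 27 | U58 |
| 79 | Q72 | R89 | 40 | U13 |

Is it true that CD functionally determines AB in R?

(C=R36, D=29): 1 row → {A,B} = (79, Q30) ✓
(C=R55, D=40): 1 row → {A,B} = (76, Q64) ✓
(C=R89, D=27): 2 rows → {A,B} takes values {(64, Q66), (66, Q27)} — violation
(C=R89, D=36): 2 rows → {A,B} takes values {(70, Q66), (81, Q14)} — violation
(C=R55, D=36): 1 row → {A,B} = (78, Q64) ✓
(C=R36, D=27): 1 row → {A,B} = (74, Q85) ✓
(C=R68, D=27): 1 row → {A,B} = (64, Q53) ✓
(C=R55, D=33): 1 row → {A,B} = (67, Q61) ✓
(C=R55, D=29): 1 row → {A,B} = (76, Q27) ✓
(C=R89, D=33): 1 row → {A,B} = (79, Q21) ✓
(C=R55, D=27): 1 row → {A,B} = (81, Q58) ✓
(C=R89, D=40): 1 row → {A,B} = (79, Q72) ✓
Two rows agree on CD but differ on AB, so CD -> AB does not hold.

No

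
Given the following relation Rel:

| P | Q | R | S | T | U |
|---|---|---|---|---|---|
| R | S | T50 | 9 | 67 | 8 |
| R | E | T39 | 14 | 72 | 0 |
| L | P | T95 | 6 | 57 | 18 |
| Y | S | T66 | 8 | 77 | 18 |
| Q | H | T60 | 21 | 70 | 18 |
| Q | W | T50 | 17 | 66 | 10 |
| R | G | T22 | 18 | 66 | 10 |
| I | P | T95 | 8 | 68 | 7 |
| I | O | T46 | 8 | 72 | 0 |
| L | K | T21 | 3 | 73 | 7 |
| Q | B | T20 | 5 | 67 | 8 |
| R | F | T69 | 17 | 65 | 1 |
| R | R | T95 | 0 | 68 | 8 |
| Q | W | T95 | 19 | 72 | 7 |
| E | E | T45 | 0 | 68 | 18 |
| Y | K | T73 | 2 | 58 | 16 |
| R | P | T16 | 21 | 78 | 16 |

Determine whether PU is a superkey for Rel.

No

Two distinct rows share (P=R, U=8), so PU does not determine every attribute — not a superkey.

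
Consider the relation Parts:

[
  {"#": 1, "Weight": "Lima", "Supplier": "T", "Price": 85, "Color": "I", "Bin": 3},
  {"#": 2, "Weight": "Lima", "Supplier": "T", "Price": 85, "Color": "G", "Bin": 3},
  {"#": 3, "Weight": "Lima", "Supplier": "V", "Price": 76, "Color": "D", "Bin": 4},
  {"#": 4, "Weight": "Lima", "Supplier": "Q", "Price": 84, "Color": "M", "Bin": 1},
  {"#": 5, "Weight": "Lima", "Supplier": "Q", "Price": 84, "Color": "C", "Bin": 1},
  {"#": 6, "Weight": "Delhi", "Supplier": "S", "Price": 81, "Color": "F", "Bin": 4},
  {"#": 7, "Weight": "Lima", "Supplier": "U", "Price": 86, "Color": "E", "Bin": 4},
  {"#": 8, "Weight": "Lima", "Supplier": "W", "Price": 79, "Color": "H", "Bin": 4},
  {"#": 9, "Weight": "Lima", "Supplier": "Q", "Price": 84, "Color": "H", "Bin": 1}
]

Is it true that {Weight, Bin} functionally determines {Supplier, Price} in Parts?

(Weight=Lima, Bin=3): rows 1, 2 → {Supplier,Price} = (T, 85), (T, 85) ✓
(Weight=Lima, Bin=4): rows 3, 7, 8 → {Supplier,Price} takes values {(V, 76), (U, 86), (W, 79)} — violation
(Weight=Lima, Bin=1): rows 4, 5, 9 → {Supplier,Price} = (Q, 84), (Q, 84), (Q, 84) ✓
(Weight=Delhi, Bin=4): row 6 → {Supplier,Price} = (S, 81) ✓
Two rows agree on {Weight, Bin} but differ on {Supplier, Price}, so {Weight, Bin} → {Supplier, Price} does not hold.

No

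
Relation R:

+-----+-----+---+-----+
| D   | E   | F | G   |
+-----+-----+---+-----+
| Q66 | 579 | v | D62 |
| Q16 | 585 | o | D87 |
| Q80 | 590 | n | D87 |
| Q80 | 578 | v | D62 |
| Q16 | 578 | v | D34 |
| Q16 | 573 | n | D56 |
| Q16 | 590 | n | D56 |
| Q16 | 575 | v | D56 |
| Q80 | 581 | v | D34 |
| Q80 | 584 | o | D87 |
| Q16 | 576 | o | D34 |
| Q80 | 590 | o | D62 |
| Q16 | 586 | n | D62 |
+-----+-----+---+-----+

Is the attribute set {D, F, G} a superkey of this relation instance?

Two distinct rows share (D=Q16, F=n, G=D56), so {D, F, G} does not determine every attribute — not a superkey.

No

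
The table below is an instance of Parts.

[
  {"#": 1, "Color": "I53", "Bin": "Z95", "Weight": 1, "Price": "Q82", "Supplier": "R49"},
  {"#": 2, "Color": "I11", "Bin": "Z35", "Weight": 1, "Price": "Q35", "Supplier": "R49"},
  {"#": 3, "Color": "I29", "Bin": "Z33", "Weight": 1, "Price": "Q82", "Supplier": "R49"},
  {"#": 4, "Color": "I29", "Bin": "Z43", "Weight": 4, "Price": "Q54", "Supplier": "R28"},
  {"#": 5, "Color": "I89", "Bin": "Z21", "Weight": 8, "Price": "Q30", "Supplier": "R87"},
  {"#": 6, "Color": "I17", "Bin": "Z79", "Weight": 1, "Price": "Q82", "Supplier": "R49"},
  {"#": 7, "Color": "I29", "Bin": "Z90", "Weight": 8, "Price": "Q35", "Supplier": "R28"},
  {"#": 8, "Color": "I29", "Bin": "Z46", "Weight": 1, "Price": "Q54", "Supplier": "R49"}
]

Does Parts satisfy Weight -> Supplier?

Weight=1: rows 1, 2, 3, 6, 8 → Supplier = R49, R49, R49, R49, R49 ✓
Weight=4: row 4 → Supplier = R28 ✓
Weight=8: rows 5, 7 → Supplier takes values {R87, R28} — violation
Two rows agree on Weight but differ on Supplier, so Weight -> Supplier does not hold.

No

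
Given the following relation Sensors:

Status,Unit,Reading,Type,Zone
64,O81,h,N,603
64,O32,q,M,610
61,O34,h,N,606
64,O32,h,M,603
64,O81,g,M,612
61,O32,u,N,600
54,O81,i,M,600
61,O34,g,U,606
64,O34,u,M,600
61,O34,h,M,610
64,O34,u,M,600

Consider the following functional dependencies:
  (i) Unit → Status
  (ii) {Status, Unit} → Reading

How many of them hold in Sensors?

0

(i) Unit → Status: Unit=O81: 3 rows → Status takes values {64, 54} — violation; Unit=O32: 3 rows → Status takes values {64, 61} — violation; Unit=O34: 5 rows → Status takes values {61, 64} — violation — fails.
(ii) {Status, Unit} → Reading: (Status=64, Unit=O81): 2 rows → Reading takes values {h, g} — violation; (Status=64, Unit=O32): 2 rows → Reading takes values {q, h} — violation; (Status=61, Unit=O34): 3 rows → Reading takes values {h, g} — violation — fails.
None of the 2 dependencies hold.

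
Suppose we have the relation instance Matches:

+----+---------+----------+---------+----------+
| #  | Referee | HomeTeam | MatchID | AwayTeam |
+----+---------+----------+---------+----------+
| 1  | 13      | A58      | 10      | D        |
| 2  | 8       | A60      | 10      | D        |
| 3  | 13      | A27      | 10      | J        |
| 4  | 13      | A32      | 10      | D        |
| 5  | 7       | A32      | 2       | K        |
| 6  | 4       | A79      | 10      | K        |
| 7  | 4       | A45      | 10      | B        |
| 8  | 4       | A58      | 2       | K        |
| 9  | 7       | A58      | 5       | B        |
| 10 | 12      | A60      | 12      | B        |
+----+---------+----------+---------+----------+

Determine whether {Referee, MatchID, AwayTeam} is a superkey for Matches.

No

Rows 1 and 4 have the same {Referee, MatchID, AwayTeam} value (Referee=13, MatchID=10, AwayTeam=D) but are distinct tuples, so {Referee, MatchID, AwayTeam} does not determine every attribute — not a superkey.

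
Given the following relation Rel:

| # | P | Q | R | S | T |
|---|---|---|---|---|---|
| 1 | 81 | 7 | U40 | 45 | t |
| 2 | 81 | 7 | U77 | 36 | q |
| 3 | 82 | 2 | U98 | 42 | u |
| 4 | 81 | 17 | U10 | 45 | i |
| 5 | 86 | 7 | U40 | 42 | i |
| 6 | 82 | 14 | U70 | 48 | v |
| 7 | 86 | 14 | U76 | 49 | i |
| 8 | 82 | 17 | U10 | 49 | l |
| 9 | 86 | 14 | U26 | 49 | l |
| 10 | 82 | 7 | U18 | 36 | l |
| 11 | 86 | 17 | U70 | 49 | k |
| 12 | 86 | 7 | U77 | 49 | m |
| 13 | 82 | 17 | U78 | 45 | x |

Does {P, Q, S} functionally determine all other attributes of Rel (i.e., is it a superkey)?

Rows 7 and 9 have the same {P, Q, S} value (P=86, Q=14, S=49) but are distinct tuples, so {P, Q, S} does not determine every attribute — not a superkey.

No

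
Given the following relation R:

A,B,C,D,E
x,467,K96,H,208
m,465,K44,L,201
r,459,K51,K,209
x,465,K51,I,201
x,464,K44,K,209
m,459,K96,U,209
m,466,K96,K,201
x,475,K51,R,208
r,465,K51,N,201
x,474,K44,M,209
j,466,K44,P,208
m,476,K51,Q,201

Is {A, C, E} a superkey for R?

No

Two distinct rows share (A=x, C=K44, E=209), so {A, C, E} does not determine every attribute — not a superkey.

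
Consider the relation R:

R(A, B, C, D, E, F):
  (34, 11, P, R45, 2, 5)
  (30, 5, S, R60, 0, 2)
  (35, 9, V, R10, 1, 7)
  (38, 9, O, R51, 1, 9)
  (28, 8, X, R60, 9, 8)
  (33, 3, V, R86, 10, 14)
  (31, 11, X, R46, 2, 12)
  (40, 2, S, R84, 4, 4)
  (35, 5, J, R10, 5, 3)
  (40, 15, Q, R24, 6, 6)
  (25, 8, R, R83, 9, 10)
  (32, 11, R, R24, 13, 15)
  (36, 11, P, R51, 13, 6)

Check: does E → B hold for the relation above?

Yes

E=2: 2 rows → B = 11, 11 ✓
E=0: 1 row → B = 5 ✓
E=1: 2 rows → B = 9, 9 ✓
E=9: 2 rows → B = 8, 8 ✓
E=10: 1 row → B = 3 ✓
E=4: 1 row → B = 2 ✓
E=5: 1 row → B = 5 ✓
E=6: 1 row → B = 15 ✓
E=13: 2 rows → B = 11, 11 ✓
Every E value is associated with a single B value, so E → B holds.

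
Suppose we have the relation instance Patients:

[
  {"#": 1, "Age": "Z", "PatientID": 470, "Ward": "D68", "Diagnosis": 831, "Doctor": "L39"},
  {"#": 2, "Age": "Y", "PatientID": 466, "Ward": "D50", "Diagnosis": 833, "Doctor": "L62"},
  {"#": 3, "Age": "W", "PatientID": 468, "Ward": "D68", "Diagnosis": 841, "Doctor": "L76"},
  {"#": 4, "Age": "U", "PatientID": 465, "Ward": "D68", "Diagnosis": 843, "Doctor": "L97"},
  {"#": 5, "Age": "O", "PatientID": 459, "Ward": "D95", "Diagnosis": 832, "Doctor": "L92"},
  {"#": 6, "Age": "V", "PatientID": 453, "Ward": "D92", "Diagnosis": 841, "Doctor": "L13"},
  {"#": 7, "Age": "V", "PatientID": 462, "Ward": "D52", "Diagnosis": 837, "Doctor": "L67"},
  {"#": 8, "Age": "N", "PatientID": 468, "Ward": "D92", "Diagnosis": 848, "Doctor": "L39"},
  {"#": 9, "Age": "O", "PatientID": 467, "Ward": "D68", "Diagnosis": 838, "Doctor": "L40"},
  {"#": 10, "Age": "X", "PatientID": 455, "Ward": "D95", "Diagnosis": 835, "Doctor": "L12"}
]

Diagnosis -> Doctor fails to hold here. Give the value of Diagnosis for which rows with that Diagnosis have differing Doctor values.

841

Diagnosis=831: row 1 → Doctor = L39 ✓
Diagnosis=833: row 2 → Doctor = L62 ✓
Diagnosis=841: rows 3, 6 → Doctor takes values {L76, L13} — violation
Diagnosis=843: row 4 → Doctor = L97 ✓
Diagnosis=832: row 5 → Doctor = L92 ✓
Diagnosis=837: row 7 → Doctor = L67 ✓
Diagnosis=848: row 8 → Doctor = L39 ✓
Diagnosis=838: row 9 → Doctor = L40 ✓
Diagnosis=835: row 10 → Doctor = L12 ✓
The only Diagnosis value with inconsistent Doctor is Diagnosis=841.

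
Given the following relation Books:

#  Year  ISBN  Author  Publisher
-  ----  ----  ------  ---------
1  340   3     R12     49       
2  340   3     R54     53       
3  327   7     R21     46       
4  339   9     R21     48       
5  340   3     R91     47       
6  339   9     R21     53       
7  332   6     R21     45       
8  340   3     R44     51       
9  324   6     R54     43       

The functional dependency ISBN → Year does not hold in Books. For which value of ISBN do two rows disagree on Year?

6

ISBN=3: rows 1, 2, 5, 8 → Year = 340, 340, 340, 340 ✓
ISBN=7: row 3 → Year = 327 ✓
ISBN=9: rows 4, 6 → Year = 339, 339 ✓
ISBN=6: rows 7, 9 → Year takes values {332, 324} — violation
The only ISBN value with inconsistent Year is ISBN=6.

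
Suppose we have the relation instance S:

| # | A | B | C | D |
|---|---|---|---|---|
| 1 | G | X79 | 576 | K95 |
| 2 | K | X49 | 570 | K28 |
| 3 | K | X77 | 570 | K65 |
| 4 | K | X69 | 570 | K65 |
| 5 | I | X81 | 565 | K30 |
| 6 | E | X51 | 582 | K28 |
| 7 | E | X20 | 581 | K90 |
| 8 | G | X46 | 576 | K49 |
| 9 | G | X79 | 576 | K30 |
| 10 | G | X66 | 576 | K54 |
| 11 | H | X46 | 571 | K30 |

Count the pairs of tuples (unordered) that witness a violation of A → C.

A=G: all 4 rows agree on C — 0 pairs.
A=K: all 3 rows agree on C — 0 pairs.
A=E: violating pairs (6,7) — 1 pair.

1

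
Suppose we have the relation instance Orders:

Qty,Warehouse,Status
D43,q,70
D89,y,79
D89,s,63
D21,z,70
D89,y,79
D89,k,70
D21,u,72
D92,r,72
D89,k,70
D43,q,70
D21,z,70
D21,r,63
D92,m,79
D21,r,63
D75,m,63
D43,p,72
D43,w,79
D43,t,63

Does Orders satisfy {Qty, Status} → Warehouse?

Yes

(Qty=D43, Status=70): 2 rows → Warehouse = q, q ✓
(Qty=D89, Status=79): 2 rows → Warehouse = y, y ✓
(Qty=D89, Status=63): 1 row → Warehouse = s ✓
(Qty=D21, Status=70): 2 rows → Warehouse = z, z ✓
(Qty=D89, Status=70): 2 rows → Warehouse = k, k ✓
(Qty=D21, Status=72): 1 row → Warehouse = u ✓
(Qty=D92, Status=72): 1 row → Warehouse = r ✓
(Qty=D21, Status=63): 2 rows → Warehouse = r, r ✓
(Qty=D92, Status=79): 1 row → Warehouse = m ✓
(Qty=D75, Status=63): 1 row → Warehouse = m ✓
(Qty=D43, Status=72): 1 row → Warehouse = p ✓
(Qty=D43, Status=79): 1 row → Warehouse = w ✓
(Qty=D43, Status=63): 1 row → Warehouse = t ✓
Every {Qty, Status} value is associated with a single Warehouse value, so {Qty, Status} → Warehouse holds.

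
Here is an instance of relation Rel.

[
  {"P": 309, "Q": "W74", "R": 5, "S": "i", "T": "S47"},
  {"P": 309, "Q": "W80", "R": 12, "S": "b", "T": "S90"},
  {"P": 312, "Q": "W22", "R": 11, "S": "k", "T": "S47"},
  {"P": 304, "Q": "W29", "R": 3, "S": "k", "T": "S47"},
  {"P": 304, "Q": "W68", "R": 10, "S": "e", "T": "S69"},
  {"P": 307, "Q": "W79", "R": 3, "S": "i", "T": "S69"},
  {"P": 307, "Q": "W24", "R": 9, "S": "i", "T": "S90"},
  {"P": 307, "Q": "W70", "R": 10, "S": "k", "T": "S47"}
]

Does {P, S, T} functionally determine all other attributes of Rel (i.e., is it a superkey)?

All 8 rows have distinct {P, S, T} values, so {P, S, T} → (all attributes) holds and {P, S, T} is a superkey.

Yes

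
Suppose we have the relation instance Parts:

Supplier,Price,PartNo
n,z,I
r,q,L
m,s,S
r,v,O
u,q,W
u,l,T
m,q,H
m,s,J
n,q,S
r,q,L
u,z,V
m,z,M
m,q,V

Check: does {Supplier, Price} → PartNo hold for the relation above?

(Supplier=n, Price=z): 1 row → PartNo = I ✓
(Supplier=r, Price=q): 2 rows → PartNo = L, L ✓
(Supplier=m, Price=s): 2 rows → PartNo takes values {S, J} — violation
(Supplier=r, Price=v): 1 row → PartNo = O ✓
(Supplier=u, Price=q): 1 row → PartNo = W ✓
(Supplier=u, Price=l): 1 row → PartNo = T ✓
(Supplier=m, Price=q): 2 rows → PartNo takes values {H, V} — violation
(Supplier=n, Price=q): 1 row → PartNo = S ✓
(Supplier=u, Price=z): 1 row → PartNo = V ✓
(Supplier=m, Price=z): 1 row → PartNo = M ✓
Two rows agree on {Supplier, Price} but differ on PartNo, so {Supplier, Price} → PartNo does not hold.

No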